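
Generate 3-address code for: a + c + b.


Break into single-operator statements:
t1 = a + c
t2 = t1 + b


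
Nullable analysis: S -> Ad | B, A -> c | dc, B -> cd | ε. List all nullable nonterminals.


A nonterminal is nullable iff some alternative derives ε (directly, or every symbol in it is nullable)
Nullable: {B, S}


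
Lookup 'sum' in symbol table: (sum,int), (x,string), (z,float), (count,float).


Lookup 'sum' → type int


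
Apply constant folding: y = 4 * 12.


4 * 12 = 48 at compile time
Optimized: y = 48


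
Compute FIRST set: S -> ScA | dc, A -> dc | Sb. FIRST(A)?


Per alternative of A: FIRST(dc) = {d}; FIRST(Sb) = {d}
FIRST(A) = {d}


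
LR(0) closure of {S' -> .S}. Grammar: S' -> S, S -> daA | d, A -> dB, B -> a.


Start: S' -> .S
For each item with dot before a nonterminal B, add B -> .γ for every B-production
Closure: [S' -> .S, S -> .daA, S -> .d]


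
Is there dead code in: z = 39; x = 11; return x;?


z is assigned but never read
Dead: 'z = 39'


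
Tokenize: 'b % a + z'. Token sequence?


Scan left to right, longest-match per lexeme
Tokens: ID(b), OP(%), ID(a), OP(+), ID(z)


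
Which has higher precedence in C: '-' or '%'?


'%' is multiplicative (level 10); '-' is additive (level 9)
Higher level binds tighter
'%' has higher precedence than '-'


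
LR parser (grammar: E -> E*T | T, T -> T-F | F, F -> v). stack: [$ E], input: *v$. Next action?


shift '*' to continue E -> E*T
Action: shift


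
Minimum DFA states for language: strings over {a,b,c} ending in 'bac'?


Track the longest suffix of input matching a prefix of 'bac': 4 classes (prefixes of length 0..3)
Minimal DFA: 4 states


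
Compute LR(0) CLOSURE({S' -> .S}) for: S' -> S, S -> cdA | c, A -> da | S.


Start: S' -> .S
For each item with dot before a nonterminal B, add B -> .γ for every B-production
Closure: [S' -> .S, S -> .cdA, S -> .c]


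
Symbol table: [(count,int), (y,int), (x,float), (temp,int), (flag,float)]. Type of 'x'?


Lookup 'x' → type float


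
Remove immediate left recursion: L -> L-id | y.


Left-recursive alternatives: L-id; non-recursive: y
Introduce L': L -> yL', L' -> -idL' | ε


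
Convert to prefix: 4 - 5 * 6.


'*' binds tighter: tree is (- 4 (* 5 6))
Prefix: - 4 * 5 6


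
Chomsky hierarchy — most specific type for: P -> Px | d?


Left-linear: every RHS is a terminal or one nonterminal followed by a terminal
Classification: Type 3 (Regular)


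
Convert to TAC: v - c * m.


Break into single-operator statements:
t1 = c * m
t2 = v - t1


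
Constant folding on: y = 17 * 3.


17 * 3 = 51 at compile time
Optimized: y = 51


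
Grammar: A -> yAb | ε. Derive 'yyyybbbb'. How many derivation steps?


Derivation: A => yAb => yyAbb => yyyAbbb => yyyyAbbbb => yyyybbbb
Steps: 5


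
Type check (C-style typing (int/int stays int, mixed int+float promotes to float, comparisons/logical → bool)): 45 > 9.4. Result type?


Operand types: int > float
Rule: comparison yields bool
Result type: bool


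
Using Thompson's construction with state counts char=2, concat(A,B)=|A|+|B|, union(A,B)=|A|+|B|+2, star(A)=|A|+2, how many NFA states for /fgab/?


Syntax tree has 4 char leaf(s), 0 union(s), 0 star(s)
chars contribute 4×2 = 8; each union adds +2; each star adds +2
Total: 8 + 0 + 0 = 8 states


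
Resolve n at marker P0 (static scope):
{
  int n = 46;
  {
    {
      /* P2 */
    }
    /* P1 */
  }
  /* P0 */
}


n declared in the same block as P0
n = 46


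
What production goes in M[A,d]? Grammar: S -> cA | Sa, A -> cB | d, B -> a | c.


For [A, d]: 'd' ∈ FIRST(d)
Entry: A -> d


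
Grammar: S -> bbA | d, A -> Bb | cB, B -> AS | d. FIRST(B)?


Per alternative of B: FIRST(AS) = {c, d}; FIRST(d) = {d}
FIRST(B) = {c, d}


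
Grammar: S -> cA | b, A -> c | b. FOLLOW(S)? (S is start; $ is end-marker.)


$ ∈ FOLLOW(S). For each A -> αBβ: add FIRST(β)\{ε} to FOLLOW(B); if β nullable, add FOLLOW(A).
FOLLOW(S) = {$}


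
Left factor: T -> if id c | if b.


Common prefix: 'if'
Factored: T -> if T', T' -> id c | b


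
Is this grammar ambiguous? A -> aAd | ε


balanced a^n…d^n: each string has a unique parse
Unambiguous


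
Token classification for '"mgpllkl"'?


Pattern: double-quoted sequence
Type: STRING_LITERAL


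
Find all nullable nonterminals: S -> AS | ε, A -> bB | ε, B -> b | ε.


A nonterminal is nullable iff some alternative derives ε (directly, or every symbol in it is nullable)
Nullable: {A, B, S}


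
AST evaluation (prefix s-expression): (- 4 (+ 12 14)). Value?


Evaluate inner: (+ 12 14) = 26
Evaluate root: (- 4 26) = -22
Result: -22


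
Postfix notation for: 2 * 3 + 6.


Left to right (same or higher precedence on left)
Postfix: 2 3 * 6 +


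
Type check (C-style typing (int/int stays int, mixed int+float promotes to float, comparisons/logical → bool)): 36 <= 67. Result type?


Operand types: int <= int
Rule: comparison yields bool
Result type: bool


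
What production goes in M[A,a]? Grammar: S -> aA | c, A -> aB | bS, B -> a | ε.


For [A, a]: 'a' ∈ FIRST(aB)
Entry: A -> aB


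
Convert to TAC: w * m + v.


Break into single-operator statements:
t1 = w * m
t2 = t1 + v


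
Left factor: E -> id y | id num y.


Common prefix: 'id'
Factored: E -> id E', E' -> y | num y


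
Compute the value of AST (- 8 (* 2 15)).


Evaluate inner: (* 2 15) = 30
Evaluate root: (- 8 30) = -22
Result: -22


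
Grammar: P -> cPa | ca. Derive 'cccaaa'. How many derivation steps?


Derivation: P => cPa => ccPaa => cccaaa
Steps: 3


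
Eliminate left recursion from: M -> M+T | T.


Left-recursive alternatives: M+T; non-recursive: T
Introduce M': M -> TM', M' -> +TM' | ε


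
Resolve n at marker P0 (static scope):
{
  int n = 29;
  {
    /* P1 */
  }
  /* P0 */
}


n declared in the same block as P0
n = 29


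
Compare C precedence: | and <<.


'<<' is shift (level 8); '|' is bitwise OR (level 3)
Higher level binds tighter
'<<' has higher precedence than '|'


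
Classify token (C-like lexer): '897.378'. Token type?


Pattern: digits with a decimal point
Type: FLOAT_LITERAL


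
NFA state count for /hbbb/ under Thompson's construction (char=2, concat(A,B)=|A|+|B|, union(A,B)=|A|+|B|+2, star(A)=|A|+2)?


Syntax tree has 4 char leaf(s), 0 union(s), 0 star(s)
chars contribute 4×2 = 8; each union adds +2; each star adds +2
Total: 8 + 0 + 0 = 8 states


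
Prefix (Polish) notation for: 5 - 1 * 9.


'*' binds tighter: tree is (- 5 (* 1 9))
Prefix: - 5 * 1 9


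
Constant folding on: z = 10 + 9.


10 + 9 = 19 at compile time
Optimized: z = 19


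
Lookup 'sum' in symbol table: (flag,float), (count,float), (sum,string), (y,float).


Lookup 'sum' → type string


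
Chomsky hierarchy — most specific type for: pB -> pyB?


LHS has context (more than one symbol) and |LHS| ≤ |RHS|
Classification: Type 1 (Context-Sensitive)


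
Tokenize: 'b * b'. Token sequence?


Scan left to right, longest-match per lexeme
Tokens: ID(b), OP(*), ID(b)


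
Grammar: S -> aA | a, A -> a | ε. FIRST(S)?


Per alternative of S: FIRST(aA) = {a}; FIRST(a) = {a}
FIRST(S) = {a}


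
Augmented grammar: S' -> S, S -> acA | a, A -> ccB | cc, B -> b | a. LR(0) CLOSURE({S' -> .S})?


Start: S' -> .S
For each item with dot before a nonterminal B, add B -> .γ for every B-production
Closure: [S' -> .S, S -> .acA, S -> .a]


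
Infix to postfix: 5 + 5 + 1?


Left to right (same or higher precedence on left)
Postfix: 5 5 + 1 +


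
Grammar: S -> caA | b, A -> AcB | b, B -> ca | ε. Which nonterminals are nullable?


A nonterminal is nullable iff some alternative derives ε (directly, or every symbol in it is nullable)
Nullable: {B}


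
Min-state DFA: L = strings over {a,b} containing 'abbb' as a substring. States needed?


KMP-style automaton: 4 progress states + 1 absorbing accept = 5
Minimal DFA: 5 states


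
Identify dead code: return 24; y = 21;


statement follows a return and is unreachable
Dead: 'y = 21'


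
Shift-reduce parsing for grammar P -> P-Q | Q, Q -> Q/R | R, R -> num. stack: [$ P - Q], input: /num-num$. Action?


'/' can extend Q; shift to build Q -> Q/R
Action: shift


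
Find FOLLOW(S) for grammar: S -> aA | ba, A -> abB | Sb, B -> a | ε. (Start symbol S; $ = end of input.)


$ ∈ FOLLOW(S). For each A -> αBβ: add FIRST(β)\{ε} to FOLLOW(B); if β nullable, add FOLLOW(A).
FOLLOW(S) = {$, b}


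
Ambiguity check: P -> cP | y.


right-linear, alternatives start with distinct terminals 'c' vs 'y': unique leftmost derivation
Unambiguous


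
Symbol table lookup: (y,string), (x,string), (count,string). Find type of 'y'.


Lookup 'y' → type string


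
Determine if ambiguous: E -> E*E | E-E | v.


'v*v-v' has two parse trees (no precedence encoded between * and -)
Ambiguous


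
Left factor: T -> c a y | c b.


Common prefix: 'c'
Factored: T -> c T', T' -> a y | b


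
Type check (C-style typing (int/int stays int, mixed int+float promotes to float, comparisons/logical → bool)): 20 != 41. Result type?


Operand types: int != int
Rule: comparison yields bool
Result type: bool


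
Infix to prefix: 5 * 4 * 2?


left-to-right (same/higher precedence on left): tree is (* (* 5 4) 2)
Prefix: * * 5 4 2


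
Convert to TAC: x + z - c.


Break into single-operator statements:
t1 = x + z
t2 = t1 - c


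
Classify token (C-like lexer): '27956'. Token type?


Pattern: digits only
Type: INTEGER_LITERAL


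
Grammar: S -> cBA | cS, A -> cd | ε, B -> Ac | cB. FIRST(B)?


Per alternative of B: FIRST(Ac) = {c}; FIRST(cB) = {c}
FIRST(B) = {c}


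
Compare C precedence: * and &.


'*' is multiplicative (level 10); '&' is bitwise AND (level 5)
Higher level binds tighter
'*' has higher precedence than '&'


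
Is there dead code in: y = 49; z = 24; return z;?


y is assigned but never read
Dead: 'y = 49'


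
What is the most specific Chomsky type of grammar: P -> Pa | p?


Left-linear: every RHS is a terminal or one nonterminal followed by a terminal
Classification: Type 3 (Regular)


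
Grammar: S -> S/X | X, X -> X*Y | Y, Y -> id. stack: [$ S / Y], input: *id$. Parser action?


'Y' (not preceded by X*) is the handle for X -> Y
Action: reduce (X -> Y)


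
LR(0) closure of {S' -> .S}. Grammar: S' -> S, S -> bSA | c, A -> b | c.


Start: S' -> .S
For each item with dot before a nonterminal B, add B -> .γ for every B-production
Closure: [S' -> .S, S -> .bSA, S -> .c]


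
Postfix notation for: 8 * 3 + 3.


Left to right (same or higher precedence on left)
Postfix: 8 3 * 3 +


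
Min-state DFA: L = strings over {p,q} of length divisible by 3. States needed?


Track length mod 3: states 0..2, accept at 0
Minimal DFA: 3 states


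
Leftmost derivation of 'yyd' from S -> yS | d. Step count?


Derivation: S => yS => yyS => yyd
Steps: 3


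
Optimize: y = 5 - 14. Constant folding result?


5 - 14 = -9 at compile time
Optimized: y = -9


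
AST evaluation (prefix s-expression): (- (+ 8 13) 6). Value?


Evaluate inner: (+ 8 13) = 21
Evaluate root: (- 21 6) = 15
Result: 15


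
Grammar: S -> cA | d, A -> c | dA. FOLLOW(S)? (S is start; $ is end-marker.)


$ ∈ FOLLOW(S). For each A -> αBβ: add FIRST(β)\{ε} to FOLLOW(B); if β nullable, add FOLLOW(A).
FOLLOW(S) = {$}


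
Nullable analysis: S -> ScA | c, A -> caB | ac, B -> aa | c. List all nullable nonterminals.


A nonterminal is nullable iff some alternative derives ε (directly, or every symbol in it is nullable)
Nullable: {}


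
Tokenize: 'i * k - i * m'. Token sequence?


Scan left to right, longest-match per lexeme
Tokens: ID(i), OP(*), ID(k), OP(-), ID(i), OP(*), ID(m)


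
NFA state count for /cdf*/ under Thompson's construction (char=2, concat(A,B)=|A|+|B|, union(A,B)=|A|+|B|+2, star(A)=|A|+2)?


Syntax tree has 3 char leaf(s), 0 union(s), 1 star(s)
chars contribute 3×2 = 6; each union adds +2; each star adds +2
Total: 6 + 0 + 2 = 8 states


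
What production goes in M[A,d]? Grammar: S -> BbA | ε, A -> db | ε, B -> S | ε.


For [A, d]: 'd' ∈ FIRST(db)
Entry: A -> db


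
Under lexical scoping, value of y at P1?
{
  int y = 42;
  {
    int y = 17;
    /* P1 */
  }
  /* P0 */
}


y declared in the same block as P1
y = 17


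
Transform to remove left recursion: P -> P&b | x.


Left-recursive alternatives: P&b; non-recursive: x
Introduce P': P -> xP', P' -> &bP' | ε


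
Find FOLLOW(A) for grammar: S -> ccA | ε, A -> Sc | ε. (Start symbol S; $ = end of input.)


$ ∈ FOLLOW(S). For each A -> αBβ: add FIRST(β)\{ε} to FOLLOW(B); if β nullable, add FOLLOW(A).
FOLLOW(A) = {$, c}


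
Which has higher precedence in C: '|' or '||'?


'|' is bitwise OR (level 3); '||' is logical OR (level 1)
Higher level binds tighter
'|' has higher precedence than '||'


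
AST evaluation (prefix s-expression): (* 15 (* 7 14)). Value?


Evaluate inner: (* 7 14) = 98
Evaluate root: (* 15 98) = 1470
Result: 1470


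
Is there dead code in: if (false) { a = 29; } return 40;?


condition is constant false, so the whole block is unreachable
Dead: 'if (false) { a = 29; }'


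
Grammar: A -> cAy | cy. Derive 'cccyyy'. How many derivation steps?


Derivation: A => cAy => ccAyy => cccyyy
Steps: 3


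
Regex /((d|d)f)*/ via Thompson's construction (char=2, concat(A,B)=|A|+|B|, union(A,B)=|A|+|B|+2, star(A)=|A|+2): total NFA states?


Syntax tree has 3 char leaf(s), 1 union(s), 1 star(s)
chars contribute 3×2 = 6; each union adds +2; each star adds +2
Total: 6 + 2 + 2 = 10 states


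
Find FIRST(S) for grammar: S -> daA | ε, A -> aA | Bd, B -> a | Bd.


Per alternative of S: FIRST(daA) = {d}; FIRST(ε) = {ε}
FIRST(S) = {d, ε}


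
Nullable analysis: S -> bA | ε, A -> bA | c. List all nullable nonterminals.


A nonterminal is nullable iff some alternative derives ε (directly, or every symbol in it is nullable)
Nullable: {S}


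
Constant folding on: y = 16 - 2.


16 - 2 = 14 at compile time
Optimized: y = 14


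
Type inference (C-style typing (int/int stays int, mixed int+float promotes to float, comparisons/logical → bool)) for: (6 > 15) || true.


Operand types: bool || bool
Rule: logical operators take bool operands and yield bool
Result type: bool


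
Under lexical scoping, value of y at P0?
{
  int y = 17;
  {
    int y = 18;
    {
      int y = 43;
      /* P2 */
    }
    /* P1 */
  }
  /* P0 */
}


y declared in the same block as P0
y = 17


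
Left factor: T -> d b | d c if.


Common prefix: 'd'
Factored: T -> d T', T' -> b | c if


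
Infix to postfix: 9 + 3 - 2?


Left to right (same or higher precedence on left)
Postfix: 9 3 + 2 -


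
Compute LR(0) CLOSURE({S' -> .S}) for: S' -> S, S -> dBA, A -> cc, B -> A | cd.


Start: S' -> .S
For each item with dot before a nonterminal B, add B -> .γ for every B-production
Closure: [S' -> .S, S -> .dBA]


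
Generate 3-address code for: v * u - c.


Break into single-operator statements:
t1 = v * u
t2 = t1 - c


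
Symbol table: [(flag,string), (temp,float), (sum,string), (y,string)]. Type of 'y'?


Lookup 'y' → type string


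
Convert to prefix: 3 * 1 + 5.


left-to-right (same/higher precedence on left): tree is (+ (* 3 1) 5)
Prefix: + * 3 1 5


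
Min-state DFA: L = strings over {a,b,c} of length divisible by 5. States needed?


Track length mod 5: states 0..4, accept at 0
Minimal DFA: 5 states


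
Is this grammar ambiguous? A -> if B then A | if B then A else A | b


dangling else: 'if B then if B then b else b' parses two ways
Ambiguous


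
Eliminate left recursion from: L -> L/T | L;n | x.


Left-recursive alternatives: L/T, L;n; non-recursive: x
Introduce L': L -> xL', L' -> /TL' | ;nL' | ε


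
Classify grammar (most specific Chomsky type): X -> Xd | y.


Left-linear: every RHS is a terminal or one nonterminal followed by a terminal
Classification: Type 3 (Regular)


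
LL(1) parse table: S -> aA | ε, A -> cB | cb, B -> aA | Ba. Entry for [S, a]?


For [S, a]: 'a' ∈ FIRST(aA)
Entry: S -> aA


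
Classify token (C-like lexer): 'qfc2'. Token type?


Pattern: letter/underscore followed by alphanumerics, not a keyword
Type: IDENTIFIER


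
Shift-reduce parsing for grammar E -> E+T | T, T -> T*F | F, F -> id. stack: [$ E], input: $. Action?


start symbol E on stack, input exhausted
Action: accept


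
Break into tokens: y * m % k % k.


Scan left to right, longest-match per lexeme
Tokens: ID(y), OP(*), ID(m), OP(%), ID(k), OP(%), ID(k)


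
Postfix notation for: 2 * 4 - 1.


Left to right (same or higher precedence on left)
Postfix: 2 4 * 1 -


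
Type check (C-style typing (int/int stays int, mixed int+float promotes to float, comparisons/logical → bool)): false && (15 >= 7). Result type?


Operand types: bool && bool
Rule: logical operators take bool operands and yield bool
Result type: bool


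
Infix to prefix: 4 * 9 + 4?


left-to-right (same/higher precedence on left): tree is (+ (* 4 9) 4)
Prefix: + * 4 9 4


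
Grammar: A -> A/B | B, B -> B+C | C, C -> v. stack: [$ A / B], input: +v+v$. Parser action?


'+' can extend B; shift to build B -> B+C
Action: shift


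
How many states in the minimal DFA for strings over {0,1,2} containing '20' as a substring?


KMP-style automaton: 2 progress states + 1 absorbing accept = 3
Minimal DFA: 3 states


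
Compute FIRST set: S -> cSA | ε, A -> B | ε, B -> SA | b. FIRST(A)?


Per alternative of A: FIRST(B) = {b, c, ε}; FIRST(ε) = {ε}
FIRST(A) = {b, c, ε}


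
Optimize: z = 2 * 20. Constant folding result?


2 * 20 = 40 at compile time
Optimized: z = 40


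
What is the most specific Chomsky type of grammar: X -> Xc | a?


Left-linear: every RHS is a terminal or one nonterminal followed by a terminal
Classification: Type 3 (Regular)


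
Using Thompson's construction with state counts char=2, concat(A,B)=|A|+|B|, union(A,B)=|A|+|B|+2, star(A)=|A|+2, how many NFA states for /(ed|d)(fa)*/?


Syntax tree has 5 char leaf(s), 1 union(s), 1 star(s)
chars contribute 5×2 = 10; each union adds +2; each star adds +2
Total: 10 + 2 + 2 = 14 states


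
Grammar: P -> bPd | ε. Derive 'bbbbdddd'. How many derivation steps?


Derivation: P => bPd => bbPdd => bbbPddd => bbbbPdddd => bbbbdddd
Steps: 5


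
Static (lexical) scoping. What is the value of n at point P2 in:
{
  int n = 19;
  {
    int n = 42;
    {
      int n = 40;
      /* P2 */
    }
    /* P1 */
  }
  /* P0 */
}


n declared in the same block as P2
n = 40


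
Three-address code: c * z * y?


Break into single-operator statements:
t1 = c * z
t2 = t1 * y


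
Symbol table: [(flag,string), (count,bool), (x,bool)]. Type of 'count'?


Lookup 'count' → type bool


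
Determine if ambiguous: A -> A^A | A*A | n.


'n^n*n' has two parse trees (no precedence encoded between ^ and *)
Ambiguous


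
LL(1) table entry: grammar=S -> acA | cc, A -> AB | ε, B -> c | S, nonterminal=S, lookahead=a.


For [S, a]: 'a' ∈ FIRST(acA)
Entry: S -> acA


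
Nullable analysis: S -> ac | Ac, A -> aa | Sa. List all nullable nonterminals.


A nonterminal is nullable iff some alternative derives ε (directly, or every symbol in it is nullable)
Nullable: {}


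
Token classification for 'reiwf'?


Pattern: letter/underscore followed by alphanumerics, not a keyword
Type: IDENTIFIER


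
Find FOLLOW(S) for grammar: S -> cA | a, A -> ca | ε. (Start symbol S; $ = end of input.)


$ ∈ FOLLOW(S). For each A -> αBβ: add FIRST(β)\{ε} to FOLLOW(B); if β nullable, add FOLLOW(A).
FOLLOW(S) = {$}


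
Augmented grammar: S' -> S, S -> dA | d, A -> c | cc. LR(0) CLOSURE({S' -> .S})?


Start: S' -> .S
For each item with dot before a nonterminal B, add B -> .γ for every B-production
Closure: [S' -> .S, S -> .dA, S -> .d]


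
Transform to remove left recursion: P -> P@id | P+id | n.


Left-recursive alternatives: P@id, P+id; non-recursive: n
Introduce P': P -> nP', P' -> @idP' | +idP' | ε


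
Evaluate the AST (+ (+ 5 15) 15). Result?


Evaluate inner: (+ 5 15) = 20
Evaluate root: (+ 20 15) = 35
Result: 35


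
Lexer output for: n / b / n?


Scan left to right, longest-match per lexeme
Tokens: ID(n), OP(/), ID(b), OP(/), ID(n)


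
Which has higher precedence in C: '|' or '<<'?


'<<' is shift (level 8); '|' is bitwise OR (level 3)
Higher level binds tighter
'<<' has higher precedence than '|'


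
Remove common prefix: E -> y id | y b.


Common prefix: 'y'
Factored: E -> y E', E' -> id | b


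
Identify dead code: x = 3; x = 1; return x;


first assignment to x is overwritten before any read
Dead: 'x = 3'


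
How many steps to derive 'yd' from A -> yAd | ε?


Derivation: A => yAd => yd
Steps: 2


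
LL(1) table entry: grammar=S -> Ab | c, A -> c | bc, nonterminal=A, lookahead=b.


For [A, b]: 'b' ∈ FIRST(bc)
Entry: A -> bc


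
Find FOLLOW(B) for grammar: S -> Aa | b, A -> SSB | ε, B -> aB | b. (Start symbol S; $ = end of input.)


$ ∈ FOLLOW(S). For each A -> αBβ: add FIRST(β)\{ε} to FOLLOW(B); if β nullable, add FOLLOW(A).
FOLLOW(B) = {a}


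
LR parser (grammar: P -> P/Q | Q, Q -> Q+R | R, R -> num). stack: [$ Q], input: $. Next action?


lookahead ∉ {+} so Q won't extend; reduce P -> Q
Action: reduce (P -> Q)


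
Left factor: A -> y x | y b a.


Common prefix: 'y'
Factored: A -> y A', A' -> x | b a


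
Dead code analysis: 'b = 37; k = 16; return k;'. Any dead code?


b is assigned but never read
Dead: 'b = 37'


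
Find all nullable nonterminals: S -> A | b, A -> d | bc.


A nonterminal is nullable iff some alternative derives ε (directly, or every symbol in it is nullable)
Nullable: {}


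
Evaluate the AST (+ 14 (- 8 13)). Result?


Evaluate inner: (- 8 13) = -5
Evaluate root: (+ 14 -5) = 9
Result: 9


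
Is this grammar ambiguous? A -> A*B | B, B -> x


precedence layered via separate nonterminal B: deterministic
Unambiguous


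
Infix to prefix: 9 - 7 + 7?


left-to-right (same/higher precedence on left): tree is (+ (- 9 7) 7)
Prefix: + - 9 7 7


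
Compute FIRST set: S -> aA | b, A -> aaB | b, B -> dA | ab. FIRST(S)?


Per alternative of S: FIRST(aA) = {a}; FIRST(b) = {b}
FIRST(S) = {a, b}


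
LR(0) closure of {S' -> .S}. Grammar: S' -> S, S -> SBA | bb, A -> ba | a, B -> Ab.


Start: S' -> .S
For each item with dot before a nonterminal B, add B -> .γ for every B-production
Closure: [S' -> .S, S -> .SBA, S -> .bb]


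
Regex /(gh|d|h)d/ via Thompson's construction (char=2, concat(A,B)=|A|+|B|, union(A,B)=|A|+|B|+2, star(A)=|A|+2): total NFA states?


Syntax tree has 5 char leaf(s), 2 union(s), 0 star(s)
chars contribute 5×2 = 10; each union adds +2; each star adds +2
Total: 10 + 4 + 0 = 14 states


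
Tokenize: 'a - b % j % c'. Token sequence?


Scan left to right, longest-match per lexeme
Tokens: ID(a), OP(-), ID(b), OP(%), ID(j), OP(%), ID(c)


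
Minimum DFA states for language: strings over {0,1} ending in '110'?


Track the longest suffix of input matching a prefix of '110': 4 classes (prefixes of length 0..3)
Minimal DFA: 4 states


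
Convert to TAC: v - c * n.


Break into single-operator statements:
t1 = c * n
t2 = v - t1


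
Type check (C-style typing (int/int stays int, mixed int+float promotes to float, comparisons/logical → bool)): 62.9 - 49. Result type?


Operand types: float - int
Rule: mixed int/float promotes to float; int/int stays int
Result type: float


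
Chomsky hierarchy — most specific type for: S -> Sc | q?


Left-linear: every RHS is a terminal or one nonterminal followed by a terminal
Classification: Type 3 (Regular)


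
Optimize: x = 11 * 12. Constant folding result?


11 * 12 = 132 at compile time
Optimized: x = 132


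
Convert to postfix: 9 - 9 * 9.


* has higher precedence, evaluate 9*9 first
Postfix: 9 9 9 * -


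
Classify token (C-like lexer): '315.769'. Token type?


Pattern: digits with a decimal point
Type: FLOAT_LITERAL


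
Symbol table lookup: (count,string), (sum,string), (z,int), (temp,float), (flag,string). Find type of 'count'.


Lookup 'count' → type string


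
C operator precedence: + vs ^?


'+' is additive (level 9); '^' is bitwise XOR (level 4)
Higher level binds tighter
'+' has higher precedence than '^'


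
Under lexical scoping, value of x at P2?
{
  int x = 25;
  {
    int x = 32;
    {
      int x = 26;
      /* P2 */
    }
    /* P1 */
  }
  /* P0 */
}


x declared in the same block as P2
x = 26


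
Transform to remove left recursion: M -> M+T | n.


Left-recursive alternatives: M+T; non-recursive: n
Introduce M': M -> nM', M' -> +TM' | ε


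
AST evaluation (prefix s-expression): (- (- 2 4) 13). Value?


Evaluate inner: (- 2 4) = -2
Evaluate root: (- -2 13) = -15
Result: -15


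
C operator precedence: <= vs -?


'-' is additive (level 9); '<=' is relational (level 7)
Higher level binds tighter
'-' has higher precedence than '<='


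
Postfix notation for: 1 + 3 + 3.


Left to right (same or higher precedence on left)
Postfix: 1 3 + 3 +


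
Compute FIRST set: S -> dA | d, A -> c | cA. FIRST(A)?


Per alternative of A: FIRST(c) = {c}; FIRST(cA) = {c}
FIRST(A) = {c}


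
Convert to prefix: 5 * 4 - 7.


left-to-right (same/higher precedence on left): tree is (- (* 5 4) 7)
Prefix: - * 5 4 7


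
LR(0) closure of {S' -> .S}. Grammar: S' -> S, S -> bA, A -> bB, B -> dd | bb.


Start: S' -> .S
For each item with dot before a nonterminal B, add B -> .γ for every B-production
Closure: [S' -> .S, S -> .bA]


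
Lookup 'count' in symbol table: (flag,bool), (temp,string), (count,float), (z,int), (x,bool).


Lookup 'count' → type float


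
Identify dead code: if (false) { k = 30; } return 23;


condition is constant false, so the whole block is unreachable
Dead: 'if (false) { k = 30; }'


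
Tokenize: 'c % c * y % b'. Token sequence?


Scan left to right, longest-match per lexeme
Tokens: ID(c), OP(%), ID(c), OP(*), ID(y), OP(%), ID(b)


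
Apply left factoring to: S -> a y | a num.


Common prefix: 'a'
Factored: S -> a S', S' -> y | num


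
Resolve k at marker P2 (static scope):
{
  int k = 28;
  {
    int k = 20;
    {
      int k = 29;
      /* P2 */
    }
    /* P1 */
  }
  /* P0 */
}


k declared in the same block as P2
k = 29


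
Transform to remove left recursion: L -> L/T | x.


Left-recursive alternatives: L/T; non-recursive: x
Introduce L': L -> xL', L' -> /TL' | ε


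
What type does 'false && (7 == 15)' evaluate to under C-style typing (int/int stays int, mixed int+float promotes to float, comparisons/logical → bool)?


Operand types: bool && bool
Rule: logical operators take bool operands and yield bool
Result type: bool


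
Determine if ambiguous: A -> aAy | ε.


balanced a^n…y^n: each string has a unique parse
Unambiguous


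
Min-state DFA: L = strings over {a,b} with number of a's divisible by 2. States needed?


Track (count of a) mod 2: states 0..1, accept at 0
Minimal DFA: 2 states


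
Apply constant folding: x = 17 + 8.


17 + 8 = 25 at compile time
Optimized: x = 25


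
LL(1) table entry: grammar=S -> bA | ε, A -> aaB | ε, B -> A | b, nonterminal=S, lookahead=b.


For [S, b]: 'b' ∈ FIRST(bA)
Entry: S -> bA


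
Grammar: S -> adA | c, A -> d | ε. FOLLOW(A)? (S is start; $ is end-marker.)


$ ∈ FOLLOW(S). For each A -> αBβ: add FIRST(β)\{ε} to FOLLOW(B); if β nullable, add FOLLOW(A).
FOLLOW(A) = {$}


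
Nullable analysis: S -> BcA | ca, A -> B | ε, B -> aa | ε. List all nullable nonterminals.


A nonterminal is nullable iff some alternative derives ε (directly, or every symbol in it is nullable)
Nullable: {A, B}


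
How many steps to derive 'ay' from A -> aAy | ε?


Derivation: A => aAy => ay
Steps: 2


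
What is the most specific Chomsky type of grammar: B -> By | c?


Left-linear: every RHS is a terminal or one nonterminal followed by a terminal
Classification: Type 3 (Regular)


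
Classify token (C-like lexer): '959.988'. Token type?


Pattern: digits with a decimal point
Type: FLOAT_LITERAL


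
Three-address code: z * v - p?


Break into single-operator statements:
t1 = z * v
t2 = t1 - p


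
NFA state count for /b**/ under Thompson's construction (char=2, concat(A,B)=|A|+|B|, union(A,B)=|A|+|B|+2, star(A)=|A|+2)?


Syntax tree has 1 char leaf(s), 0 union(s), 2 star(s)
chars contribute 1×2 = 2; each union adds +2; each star adds +2
Total: 2 + 0 + 4 = 6 states


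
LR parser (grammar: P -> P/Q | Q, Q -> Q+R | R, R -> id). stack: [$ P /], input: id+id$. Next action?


no handle ('P/' is not any RHS); shift 'id'
Action: shift


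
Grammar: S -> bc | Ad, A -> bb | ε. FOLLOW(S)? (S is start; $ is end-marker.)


$ ∈ FOLLOW(S). For each A -> αBβ: add FIRST(β)\{ε} to FOLLOW(B); if β nullable, add FOLLOW(A).
FOLLOW(S) = {$}


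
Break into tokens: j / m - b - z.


Scan left to right, longest-match per lexeme
Tokens: ID(j), OP(/), ID(m), OP(-), ID(b), OP(-), ID(z)


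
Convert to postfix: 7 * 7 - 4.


Left to right (same or higher precedence on left)
Postfix: 7 7 * 4 -


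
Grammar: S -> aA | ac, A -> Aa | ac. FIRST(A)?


Per alternative of A: FIRST(Aa) = {a}; FIRST(ac) = {a}
FIRST(A) = {a}


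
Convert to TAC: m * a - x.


Break into single-operator statements:
t1 = m * a
t2 = t1 - x


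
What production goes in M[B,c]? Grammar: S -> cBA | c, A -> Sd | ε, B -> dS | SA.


For [B, c]: 'c' ∈ FIRST(SA)
Entry: B -> SA


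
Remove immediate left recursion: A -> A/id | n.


Left-recursive alternatives: A/id; non-recursive: n
Introduce A': A -> nA', A' -> /idA' | ε


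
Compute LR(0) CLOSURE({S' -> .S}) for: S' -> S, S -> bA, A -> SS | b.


Start: S' -> .S
For each item with dot before a nonterminal B, add B -> .γ for every B-production
Closure: [S' -> .S, S -> .bA]


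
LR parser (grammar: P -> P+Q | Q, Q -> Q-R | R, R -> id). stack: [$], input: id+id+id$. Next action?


no handle on stack; shift 'id'
Action: shift


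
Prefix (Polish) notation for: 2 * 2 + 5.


left-to-right (same/higher precedence on left): tree is (+ (* 2 2) 5)
Prefix: + * 2 2 5


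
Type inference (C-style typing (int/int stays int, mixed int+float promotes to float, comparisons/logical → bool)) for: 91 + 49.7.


Operand types: int + float
Rule: mixed int/float promotes to float; int/int stays int
Result type: float


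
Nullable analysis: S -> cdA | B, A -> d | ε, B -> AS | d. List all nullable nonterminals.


A nonterminal is nullable iff some alternative derives ε (directly, or every symbol in it is nullable)
Nullable: {A}


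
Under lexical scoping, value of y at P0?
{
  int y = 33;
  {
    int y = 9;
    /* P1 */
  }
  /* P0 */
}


y declared in the same block as P0
y = 33


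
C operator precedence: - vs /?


'/' is multiplicative (level 10); '-' is additive (level 9)
Higher level binds tighter
'/' has higher precedence than '-'


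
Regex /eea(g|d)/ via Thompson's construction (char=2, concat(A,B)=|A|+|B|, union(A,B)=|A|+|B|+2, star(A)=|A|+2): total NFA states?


Syntax tree has 5 char leaf(s), 1 union(s), 0 star(s)
chars contribute 5×2 = 10; each union adds +2; each star adds +2
Total: 10 + 2 + 0 = 12 states


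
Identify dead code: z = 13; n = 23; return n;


z is assigned but never read
Dead: 'z = 13'


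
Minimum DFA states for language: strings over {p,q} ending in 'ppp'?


Track the longest suffix of input matching a prefix of 'ppp': 4 classes (prefixes of length 0..3)
Minimal DFA: 4 states


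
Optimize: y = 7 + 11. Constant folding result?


7 + 11 = 18 at compile time
Optimized: y = 18


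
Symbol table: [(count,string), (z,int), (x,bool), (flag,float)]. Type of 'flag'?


Lookup 'flag' → type float


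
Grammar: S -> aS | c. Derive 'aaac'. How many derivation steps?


Derivation: S => aS => aaS => aaaS => aaac
Steps: 4


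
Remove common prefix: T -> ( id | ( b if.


Common prefix: '('
Factored: T -> ( T', T' -> id | b if


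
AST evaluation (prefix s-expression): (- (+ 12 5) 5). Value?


Evaluate inner: (+ 12 5) = 17
Evaluate root: (- 17 5) = 12
Result: 12


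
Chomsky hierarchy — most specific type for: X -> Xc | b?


Left-linear: every RHS is a terminal or one nonterminal followed by a terminal
Classification: Type 3 (Regular)


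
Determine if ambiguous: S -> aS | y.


right-linear, alternatives start with distinct terminals 'a' vs 'y': unique leftmost derivation
Unambiguous


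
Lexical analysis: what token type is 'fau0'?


Pattern: letter/underscore followed by alphanumerics, not a keyword
Type: IDENTIFIER


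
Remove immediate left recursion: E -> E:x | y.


Left-recursive alternatives: E:x; non-recursive: y
Introduce E': E -> yE', E' -> :xE' | ε


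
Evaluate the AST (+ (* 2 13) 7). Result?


Evaluate inner: (* 2 13) = 26
Evaluate root: (+ 26 7) = 33
Result: 33


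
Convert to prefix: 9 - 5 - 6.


left-to-right (same/higher precedence on left): tree is (- (- 9 5) 6)
Prefix: - - 9 5 6


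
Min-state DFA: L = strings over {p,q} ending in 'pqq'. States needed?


Track the longest suffix of input matching a prefix of 'pqq': 4 classes (prefixes of length 0..3)
Minimal DFA: 4 states


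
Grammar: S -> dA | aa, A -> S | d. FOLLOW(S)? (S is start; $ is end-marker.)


$ ∈ FOLLOW(S). For each A -> αBβ: add FIRST(β)\{ε} to FOLLOW(B); if β nullable, add FOLLOW(A).
FOLLOW(S) = {$}


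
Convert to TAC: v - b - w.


Break into single-operator statements:
t1 = v - b
t2 = t1 - w


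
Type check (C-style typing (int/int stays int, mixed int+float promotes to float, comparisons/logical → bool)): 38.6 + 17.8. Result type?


Operand types: float + float
Rule: mixed int/float promotes to float; int/int stays int
Result type: float


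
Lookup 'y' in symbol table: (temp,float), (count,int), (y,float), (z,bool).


Lookup 'y' → type float


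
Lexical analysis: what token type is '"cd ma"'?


Pattern: double-quoted sequence
Type: STRING_LITERAL


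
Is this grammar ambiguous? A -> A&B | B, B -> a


precedence layered via separate nonterminal B: deterministic
Unambiguous


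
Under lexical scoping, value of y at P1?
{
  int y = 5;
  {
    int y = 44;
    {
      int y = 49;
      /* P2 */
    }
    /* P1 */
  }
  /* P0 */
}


y declared in the same block as P1
y = 44


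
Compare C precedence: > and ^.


'>' is relational (level 7); '^' is bitwise XOR (level 4)
Higher level binds tighter
'>' has higher precedence than '^'


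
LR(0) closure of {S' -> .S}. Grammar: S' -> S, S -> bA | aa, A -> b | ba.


Start: S' -> .S
For each item with dot before a nonterminal B, add B -> .γ for every B-production
Closure: [S' -> .S, S -> .bA, S -> .aa]


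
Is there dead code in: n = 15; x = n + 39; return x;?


n is read by x's definition; x is returned
No dead code


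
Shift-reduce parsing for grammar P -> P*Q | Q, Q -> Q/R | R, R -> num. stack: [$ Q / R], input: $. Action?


handle 'Q/R' on top
Action: reduce (Q -> Q/R)


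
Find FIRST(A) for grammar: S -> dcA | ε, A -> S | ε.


Per alternative of A: FIRST(S) = {d, ε}; FIRST(ε) = {ε}
FIRST(A) = {d, ε}


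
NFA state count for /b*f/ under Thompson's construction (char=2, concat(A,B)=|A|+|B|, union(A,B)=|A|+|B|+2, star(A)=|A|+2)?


Syntax tree has 2 char leaf(s), 0 union(s), 1 star(s)
chars contribute 2×2 = 4; each union adds +2; each star adds +2
Total: 4 + 0 + 2 = 6 states


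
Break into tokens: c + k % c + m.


Scan left to right, longest-match per lexeme
Tokens: ID(c), OP(+), ID(k), OP(%), ID(c), OP(+), ID(m)


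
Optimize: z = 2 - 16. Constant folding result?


2 - 16 = -14 at compile time
Optimized: z = -14


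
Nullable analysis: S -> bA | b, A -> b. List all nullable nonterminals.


A nonterminal is nullable iff some alternative derives ε (directly, or every symbol in it is nullable)
Nullable: {}


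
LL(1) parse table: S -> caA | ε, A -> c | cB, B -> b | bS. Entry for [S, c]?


For [S, c]: 'c' ∈ FIRST(caA)
Entry: S -> caA


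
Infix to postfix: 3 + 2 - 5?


Left to right (same or higher precedence on left)
Postfix: 3 2 + 5 -


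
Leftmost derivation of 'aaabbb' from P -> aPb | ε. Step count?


Derivation: P => aPb => aaPbb => aaaPbbb => aaabbb
Steps: 4


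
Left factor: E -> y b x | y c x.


Common prefix: 'y'
Factored: E -> y E', E' -> b x | c x


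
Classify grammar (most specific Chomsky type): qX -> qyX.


LHS has context (more than one symbol) and |LHS| ≤ |RHS|
Classification: Type 1 (Context-Sensitive)


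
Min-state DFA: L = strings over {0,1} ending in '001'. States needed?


Track the longest suffix of input matching a prefix of '001': 4 classes (prefixes of length 0..3)
Minimal DFA: 4 states


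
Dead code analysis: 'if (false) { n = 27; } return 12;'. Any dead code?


condition is constant false, so the whole block is unreachable
Dead: 'if (false) { n = 27; }'


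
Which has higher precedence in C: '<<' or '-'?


'-' is additive (level 9); '<<' is shift (level 8)
Higher level binds tighter
'-' has higher precedence than '<<'


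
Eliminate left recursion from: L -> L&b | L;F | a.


Left-recursive alternatives: L&b, L;F; non-recursive: a
Introduce L': L -> aL', L' -> &bL' | ;FL' | ε


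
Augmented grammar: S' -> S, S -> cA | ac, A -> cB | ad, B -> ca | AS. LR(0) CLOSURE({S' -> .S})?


Start: S' -> .S
For each item with dot before a nonterminal B, add B -> .γ for every B-production
Closure: [S' -> .S, S -> .cA, S -> .ac]


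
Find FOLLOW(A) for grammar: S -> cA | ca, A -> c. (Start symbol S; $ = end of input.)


$ ∈ FOLLOW(S). For each A -> αBβ: add FIRST(β)\{ε} to FOLLOW(B); if β nullable, add FOLLOW(A).
FOLLOW(A) = {$}


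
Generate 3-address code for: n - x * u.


Break into single-operator statements:
t1 = x * u
t2 = n - t1


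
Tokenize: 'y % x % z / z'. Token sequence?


Scan left to right, longest-match per lexeme
Tokens: ID(y), OP(%), ID(x), OP(%), ID(z), OP(/), ID(z)


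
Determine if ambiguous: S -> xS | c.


right-linear, alternatives start with distinct terminals 'x' vs 'c': unique leftmost derivation
Unambiguous


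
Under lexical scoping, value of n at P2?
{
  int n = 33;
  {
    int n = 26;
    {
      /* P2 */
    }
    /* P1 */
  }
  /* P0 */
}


P2's block does not declare n; resolves to the enclosing declaration at depth 1
n = 26


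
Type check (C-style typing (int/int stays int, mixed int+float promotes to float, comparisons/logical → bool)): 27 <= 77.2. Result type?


Operand types: int <= float
Rule: comparison yields bool
Result type: bool


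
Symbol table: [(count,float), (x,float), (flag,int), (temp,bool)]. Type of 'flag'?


Lookup 'flag' → type int


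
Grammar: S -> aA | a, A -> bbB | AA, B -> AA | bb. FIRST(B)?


Per alternative of B: FIRST(AA) = {b}; FIRST(bb) = {b}
FIRST(B) = {b}
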